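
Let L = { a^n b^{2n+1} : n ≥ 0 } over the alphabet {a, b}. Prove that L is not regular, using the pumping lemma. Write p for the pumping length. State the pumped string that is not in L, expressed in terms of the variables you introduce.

Suppose for contradiction that L is regular, and let p be the pumping length.
Choose w = a^p b^{2p+1}, which is in L with |w| = 3p+1 ≥ p.
By the pumping lemma, w = xyz with |xy| ≤ p and |y| ≥ 1.
Because |xy| ≤ p and w begins with p copies of a, we have y = a^k with 1 ≤ k ≤ p.
Pump with i = 2: xy^2z = a^{p+k} b^{2p+1}. For this to lie in L we would need 2p+1 = 2(p+k)+1, which forces k = 0. But k ≥ 1, so xy^2z ∉ L.
Contradiction. Therefore L is not regular.

a^{p+k} b^{2p+1}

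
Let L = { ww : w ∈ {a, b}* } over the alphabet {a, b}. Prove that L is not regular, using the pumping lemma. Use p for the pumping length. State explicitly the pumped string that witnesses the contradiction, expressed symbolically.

a^{p+k} b^p a^p b^p

Toward a contradiction, assume L is regular with pumping length p.
Take w = a^p b^p a^p b^p = uu where u = a^pb^p; then w ∈ L and |w| = 4p ≥ p.
Write w = xyz as guaranteed by the lemma, with |xy| ≤ p and |y| ≥ 1.
Because |xy| ≤ p and w begins with p copies of a, we have y = a^k with 1 ≤ k ≤ p.
Pump with i = 2: xy^2z = a^{p+k} b^p a^p b^p, of length 4p+k. Suppose this equals vv. The string starts with a and ends with b, so v does too; thus the boundary between the two copies of v is a b→a transition. There is exactly one such transition, at position 2p+k, so |v| = 2p+k and |vv| = 4p+2k ≠ 4p+k since k ≥ 1. So xy^2z ∉ L.
This contradicts the pumping lemma, so L is not regular.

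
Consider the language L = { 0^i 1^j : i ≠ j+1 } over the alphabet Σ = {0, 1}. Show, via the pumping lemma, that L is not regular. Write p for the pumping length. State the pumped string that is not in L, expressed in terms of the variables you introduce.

0^{p+p!} 1^{p+p!-1}

Assume L is regular; let p be its pumping constant.
Choose w = 0^p 1^{p+p!-1}. Since p ≠ (p+p!-1)+1 = p+p!, w ∈ L; and |w| ≥ p.
By the pumping lemma, w = xyz with |xy| ≤ p and y is nonempty.
Because |xy| ≤ p and w begins with p copies of 0, we have y = 0^k with 1 ≤ k ≤ p.
Since 1 ≤ k ≤ p, k divides p!; set t = 1 + p!/k. Then xy^t z has p + (p!/k)·k = p + p! copies of 0. Now the 0-count is p+p! and (1-count)+1 = (p+p!-1)+1 = p+p!, so i ≠ j+1 fails. So xy^t z = 0^{p+p!} 1^{p+p!-1} ∉ L.
This contradicts the pumping lemma, so L is not regular.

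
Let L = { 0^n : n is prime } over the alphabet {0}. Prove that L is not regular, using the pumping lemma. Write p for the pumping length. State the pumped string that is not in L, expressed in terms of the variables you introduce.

Assume L is regular; let p be its pumping constant.
Let q be a prime with q ≥ p+2 (infinitely many primes exist), and take w = 0^q ∈ L with |w| = q ≥ p.
By the pumping lemma, w = xyz with |xy| ≤ p and |y| > 0.
Then y = 0^k for some k with 1 ≤ k ≤ p.
Since 1 ≤ k ≤ p, |xz| = q-k. Pump with i = q+1: |xy^{q+1}z| = (q-k)+(q+1)k = q+qk = q(1+k), which is composite (both factors ≥ 2). So xy^{q+1}z = 0^{q(1+k)} ∉ L.
Contradiction. Therefore L is not regular.

0^{q(1+k)}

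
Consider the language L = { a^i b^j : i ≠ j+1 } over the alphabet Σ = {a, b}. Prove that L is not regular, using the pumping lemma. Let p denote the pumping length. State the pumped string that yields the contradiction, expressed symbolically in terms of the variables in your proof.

Suppose for contradiction that L is regular, and let p be the pumping length.
Choose w = a^p b^{p+p!-1}. Since p ≠ (p+p!-1)+1 = p+p!, w ∈ L; and |w| ≥ p.
The pumping lemma gives a decomposition w = xyz where |xy| ≤ p and |y| ≥ 1.
Because |xy| ≤ p and w begins with p copies of a, we have y = a^k with 1 ≤ k ≤ p.
Since 1 ≤ k ≤ p, k divides p!; set t = 1 + p!/k. Then xy^t z has p + (p!/k)·k = p + p! copies of a. Now the a-count is p+p! and (b-count)+1 = (p+p!-1)+1 = p+p!, so i ≠ j+1 fails. So xy^t z = a^{p+p!} b^{p+p!-1} ∉ L.
This contradicts the pumping lemma, so L is not regular.

a^{p+p!} b^{p+p!-1}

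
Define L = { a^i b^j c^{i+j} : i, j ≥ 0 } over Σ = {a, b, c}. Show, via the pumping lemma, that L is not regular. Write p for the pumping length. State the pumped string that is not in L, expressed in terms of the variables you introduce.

a^{p+k} b^p c^{2p}

Assume L is regular. Let p be the pumping length given by the pumping lemma.
Take w = a^p b^p c^{2p} ∈ L (with i=j=p, i+j=2p), |w| = 4p ≥ p.
Write w = xyz as guaranteed by the lemma, with |xy| ≤ p and |y| ≥ 1.
Since the first p symbols of w are all a's and |xy| ≤ p, y lies entirely in the leading a-block: y = a^k for some k with 1 ≤ k ≤ p.
Consider xy^2z = a^{p+k} b^p c^{2p}. Now the a- and b-counts sum to 2p+k, but the c-count is 2p ≠ 2p+k. So xy^2z ∉ L.
This contradicts the pumping lemma, so L is not regular.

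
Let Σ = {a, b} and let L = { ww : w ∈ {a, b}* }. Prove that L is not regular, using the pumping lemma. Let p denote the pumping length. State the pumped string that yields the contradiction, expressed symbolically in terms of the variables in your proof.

Assume L is regular. Let p be the pumping length given by the pumping lemma.
Take w = a^p b^p a^p b^p = uu where u = a^pb^p; then w ∈ L and |w| = 4p ≥ p.
Write w = xyz as guaranteed by the lemma, with |xy| ≤ p and y is nonempty.
Since the first p symbols of w are all a's and |xy| ≤ p, y lies entirely in the leading a-block: y = a^k for some k with 1 ≤ k ≤ p.
Pump with i = 2: xy^2z = a^{p+k} b^p a^p b^p, of length 4p+k. Suppose this equals vv. The string starts with a and ends with b, so v does too; thus the boundary between the two copies of v is a b→a transition. There is exactly one such transition, at position 2p+k, so |v| = 2p+k and |vv| = 4p+2k ≠ 4p+k since k ≥ 1. So xy^2z ∉ L.
This is a contradiction; hence L is not regular.

a^{p+k} b^p a^p b^p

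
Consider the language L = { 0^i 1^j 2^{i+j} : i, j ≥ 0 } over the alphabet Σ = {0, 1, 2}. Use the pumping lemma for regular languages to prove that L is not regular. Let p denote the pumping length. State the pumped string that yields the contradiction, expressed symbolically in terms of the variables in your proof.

Toward a contradiction, assume L is regular with pumping length p.
Take w = 0^p 1^p 2^{2p} ∈ L (with i=j=p, i+j=2p), |w| = 4p ≥ p.
The pumping lemma gives a decomposition w = xyz where |xy| ≤ p and |y| > 0.
The first p characters of w are 0's, so xy (and hence y) consists only of 0's. Write y = 0^k, 1 ≤ k ≤ p.
Consider xy^2z = 0^{p+k} 1^p 2^{2p}. Now the 0- and 1-counts sum to 2p+k, but the 2-count is 2p ≠ 2p+k. So xy^2z ∉ L.
Contradiction. Therefore L is not regular.

0^{p+k} 1^p 2^{2p}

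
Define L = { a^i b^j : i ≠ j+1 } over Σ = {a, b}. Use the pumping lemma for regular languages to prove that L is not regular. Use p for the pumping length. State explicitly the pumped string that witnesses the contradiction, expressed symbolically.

Assume L is regular; let p be its pumping constant.
Choose w = a^p b^{p+p!-1}. Since p ≠ (p+p!-1)+1 = p+p!, w ∈ L; and |w| ≥ p.
Write w = xyz as guaranteed by the lemma, with |xy| ≤ p and |y| > 0.
Because |xy| ≤ p and w begins with p copies of a, we have y = a^k with 1 ≤ k ≤ p.
Since 1 ≤ k ≤ p, k divides p!; set t = 1 + p!/k. Then xy^t z has p + (p!/k)·k = p + p! copies of a. Now the a-count is p+p! and (b-count)+1 = (p+p!-1)+1 = p+p!, so i ≠ j+1 fails. So xy^t z = a^{p+p!} b^{p+p!-1} ∉ L.
Contradiction. Therefore L is not regular.

a^{p+p!} b^{p+p!-1}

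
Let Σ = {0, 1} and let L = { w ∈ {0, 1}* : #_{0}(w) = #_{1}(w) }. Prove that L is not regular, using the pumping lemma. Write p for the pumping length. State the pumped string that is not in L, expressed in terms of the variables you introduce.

Assume L is regular. Let p be the pumping length given by the pumping lemma.
Choose w = 0^p 1^p ∈ L with |w| = 2p ≥ p.
The pumping lemma gives a decomposition w = xyz where |xy| ≤ p and y is nonempty.
Since the first p symbols of w are all 0's and |xy| ≤ p, y lies entirely in the leading 0-block: y = 0^k for some k with 1 ≤ k ≤ p.
Pump with i = 2: xy^2z = 0^{p+k} 1^p has p+k occurrences of 0 but only p of 1. Since k ≥ 1 the counts differ, so xy^2z ∉ L.
This contradicts the pumping lemma, so L is not regular.

0^{p+k} 1^p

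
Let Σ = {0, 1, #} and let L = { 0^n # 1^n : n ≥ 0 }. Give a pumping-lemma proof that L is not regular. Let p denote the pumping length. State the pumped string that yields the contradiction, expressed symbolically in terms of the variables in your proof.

Assume L is regular; let p be its pumping constant.
Take w = 0^p # 1^p ∈ L with |w| = 2p+1 ≥ p.
The pumping lemma gives a decomposition w = xyz where |xy| ≤ p and |y| > 0.
Because |xy| ≤ p and w begins with p copies of 0, we have y = 0^k with 1 ≤ k ≤ p.
Pump with i = 2: xy^2z = 0^{p+k} # 1^p, which would require p+k = p. But k ≥ 1, so xy^2z ∉ L.
This contradicts the pumping lemma, so L is not regular.

0^{p+k} # 1^p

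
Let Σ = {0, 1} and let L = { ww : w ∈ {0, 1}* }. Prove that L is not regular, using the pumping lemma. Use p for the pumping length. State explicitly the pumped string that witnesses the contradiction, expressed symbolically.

Assume L is regular; let p be its pumping constant.
Take w = 0^p 1^p 0^p 1^p = uu where u = 0^p1^p; then w ∈ L and |w| = 4p ≥ p.
By the pumping lemma, w = xyz with |xy| ≤ p and |y| > 0.
Since the first p symbols of w are all 0's and |xy| ≤ p, y lies entirely in the leading 0-block: y = 0^k for some k with 1 ≤ k ≤ p.
Pump with i = 2: xy^2z = 0^{p+k} 1^p 0^p 1^p, of length 4p+k. Suppose this equals vv. The string starts with 0 and ends with 1, so v does too; thus the boundary between the two copies of v is a 1→0 transition. There is exactly one such transition, at position 2p+k, so |v| = 2p+k and |vv| = 4p+2k ≠ 4p+k since k ≥ 1. So xy^2z ∉ L.
This is a contradiction; hence L is not regular.

0^{p+k} 1^p 0^p 1^p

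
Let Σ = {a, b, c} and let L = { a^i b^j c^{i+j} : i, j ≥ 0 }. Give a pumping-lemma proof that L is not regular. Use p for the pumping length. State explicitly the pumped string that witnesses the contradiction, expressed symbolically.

a^{p+k} b^p c^{2p}

Toward a contradiction, assume L is regular with pumping length p.
Take w = a^p b^p c^{2p} ∈ L (with i=j=p, i+j=2p), |w| = 4p ≥ p.
The pumping lemma gives a decomposition w = xyz where |xy| ≤ p and y is nonempty.
The first p characters of w are a's, so xy (and hence y) consists only of a's. Write y = a^k, 1 ≤ k ≤ p.
Consider xy^2z = a^{p+k} b^p c^{2p}. Now the a- and b-counts sum to 2p+k, but the c-count is 2p ≠ 2p+k. So xy^2z ∉ L.
This is a contradiction; hence L is not regular.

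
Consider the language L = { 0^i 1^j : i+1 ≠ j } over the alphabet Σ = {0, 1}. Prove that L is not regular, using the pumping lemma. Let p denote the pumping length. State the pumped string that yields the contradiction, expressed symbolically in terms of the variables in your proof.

0^{p+p!} 1^{p+p!+1}

Toward a contradiction, assume L is regular with pumping length p.
Choose w = 0^p 1^{p+p!+1}. Since p ≠ (p+p!+1)-1 = p+p!, w ∈ L; and |w| ≥ p.
The pumping lemma gives a decomposition w = xyz where |xy| ≤ p and |y| > 0.
Since the first p symbols of w are all 0's and |xy| ≤ p, y lies entirely in the leading 0-block: y = 0^k for some k with 1 ≤ k ≤ p.
Since 1 ≤ k ≤ p, k divides p!; set t = 1 + p!/k. Then xy^t z has p + (p!/k)·k = p + p! copies of 0. Now the 0-count is p+p! and (1-count)-1 = (p+p!+1)-1 = p+p!, so i+1 ≠ j fails. So xy^t z = 0^{p+p!} 1^{p+p!+1} ∉ L.
Contradiction. Therefore L is not regular.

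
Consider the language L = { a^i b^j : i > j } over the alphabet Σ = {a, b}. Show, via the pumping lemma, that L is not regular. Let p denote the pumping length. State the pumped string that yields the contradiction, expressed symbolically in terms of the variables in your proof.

Suppose for contradiction that L is regular, and let p be the pumping length.
Choose w = a^{p+1} b^p ∈ L, with |w| = 2p+1 ≥ p.
The pumping lemma gives a decomposition w = xyz where |xy| ≤ p and |y| ≥ 1.
The first p characters of w are a's, so xy (and hence y) consists only of a's. Write y = a^k, 1 ≤ k ≤ p.
Consider xy^0z = xz = a^{p+1-k} b^p. Since k ≥ 1, the a-count p+1-k is at most p, so i > j fails; thus xz ∉ L.
This contradicts the pumping lemma, so L is not regular.

a^{p+1-k} b^p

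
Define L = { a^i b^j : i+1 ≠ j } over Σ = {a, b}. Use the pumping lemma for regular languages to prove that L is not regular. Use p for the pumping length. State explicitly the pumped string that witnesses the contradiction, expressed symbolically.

Assume L is regular. Let p be the pumping length given by the pumping lemma.
Choose w = a^p b^{p+p!+1}. Since p ≠ (p+p!+1)-1 = p+p!, w ∈ L; and |w| ≥ p.
Write w = xyz as guaranteed by the lemma, with |xy| ≤ p and |y| ≥ 1.
Since the first p symbols of w are all a's and |xy| ≤ p, y lies entirely in the leading a-block: y = a^k for some k with 1 ≤ k ≤ p.
Since 1 ≤ k ≤ p, k divides p!; set t = 1 + p!/k. Then xy^t z has p + (p!/k)·k = p + p! copies of a. Now the a-count is p+p! and (b-count)-1 = (p+p!+1)-1 = p+p!, so i+1 ≠ j fails. So xy^t z = a^{p+p!} b^{p+p!+1} ∉ L.
This is a contradiction; hence L is not regular.

a^{p+p!} b^{p+p!+1}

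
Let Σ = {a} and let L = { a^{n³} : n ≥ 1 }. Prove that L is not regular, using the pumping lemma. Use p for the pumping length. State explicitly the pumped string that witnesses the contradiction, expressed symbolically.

Assume L is regular; let p be its pumping constant.
Take w = a^{p³} ∈ L with |w| = p³ ≥ p.
The pumping lemma gives a decomposition w = xyz where |xy| ≤ p and y is nonempty.
Then y = a^k for some k with 1 ≤ k ≤ p.
Pump with i = 2: xy^2z = a^{p³+k}. Since 1 ≤ k ≤ p, p³ < p³+k ≤ p³+p < p³+3p²+3p+1 = (p+1)³, so p³+k is not a perfect cube. So xy^2z ∉ L.
Contradiction. Therefore L is not regular.

a^{p³+k}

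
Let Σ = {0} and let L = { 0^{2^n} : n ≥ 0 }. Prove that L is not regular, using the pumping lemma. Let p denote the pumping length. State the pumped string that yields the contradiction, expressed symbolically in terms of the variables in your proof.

0^{2^p+k}

Toward a contradiction, assume L is regular with pumping length p.
Take w = 0^{2^p} ∈ L with |w| = 2^p ≥ p.
By the pumping lemma, w = xyz with |xy| ≤ p and |y| > 0.
Then y = 0^k for some k with 1 ≤ k ≤ p.
Pump with i = 2: xy^2z = 0^{2^p+k}. Since 1 ≤ k ≤ p < 2^p, we have 2^p < 2^p+k < 2^{p+1}, so 2^p+k is not a power of 2. So xy^2z ∉ L.
Contradiction. Therefore L is not regular.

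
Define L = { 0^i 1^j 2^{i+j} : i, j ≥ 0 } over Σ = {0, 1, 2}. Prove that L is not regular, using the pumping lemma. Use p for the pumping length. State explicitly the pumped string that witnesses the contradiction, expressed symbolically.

0^{p+k} 1^p 2^{2p}

Assume L is regular; let p be its pumping constant.
Take w = 0^p 1^p 2^{2p} ∈ L (with i=j=p, i+j=2p), |w| = 4p ≥ p.
The pumping lemma gives a decomposition w = xyz where |xy| ≤ p and |y| ≥ 1.
Because |xy| ≤ p and w begins with p copies of 0, we have y = 0^k with 1 ≤ k ≤ p.
Consider xy^2z = 0^{p+k} 1^p 2^{2p}. Now the 0- and 1-counts sum to 2p+k, but the 2-count is 2p ≠ 2p+k. So xy^2z ∉ L.
This contradicts the pumping lemma, so L is not regular.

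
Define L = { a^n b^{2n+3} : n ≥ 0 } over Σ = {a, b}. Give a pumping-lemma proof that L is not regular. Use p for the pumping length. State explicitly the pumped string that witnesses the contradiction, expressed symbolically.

Assume L is regular. Let p be the pumping length given by the pumping lemma.
Choose w = a^p b^{2p+3}, which is in L with |w| = 3p+3 ≥ p.
The pumping lemma gives a decomposition w = xyz where |xy| ≤ p and |y| > 0.
The first p characters of w are a's, so xy (and hence y) consists only of a's. Write y = a^k, 1 ≤ k ≤ p.
Pump with i = 2: xy^2z = a^{p+k} b^{2p+3}. For this to lie in L we would need 2p+3 = 2(p+k)+3, which forces k = 0. But k ≥ 1, so xy^2z ∉ L.
Contradiction. Therefore L is not regular.

a^{p+k} b^{2p+3}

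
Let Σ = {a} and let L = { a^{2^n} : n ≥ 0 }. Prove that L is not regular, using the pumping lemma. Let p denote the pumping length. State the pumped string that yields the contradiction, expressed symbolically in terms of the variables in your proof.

a^{2^p+k}

Suppose for contradiction that L is regular, and let p be the pumping length.
Take w = a^{2^p} ∈ L with |w| = 2^p ≥ p.
The pumping lemma gives a decomposition w = xyz where |xy| ≤ p and |y| > 0.
Then y = a^k for some k with 1 ≤ k ≤ p.
Pump with i = 2: xy^2z = a^{2^p+k}. Since 1 ≤ k ≤ p < 2^p, we have 2^p < 2^p+k < 2^{p+1}, so 2^p+k is not a power of 2. So xy^2z ∉ L.
This is a contradiction; hence L is not regular.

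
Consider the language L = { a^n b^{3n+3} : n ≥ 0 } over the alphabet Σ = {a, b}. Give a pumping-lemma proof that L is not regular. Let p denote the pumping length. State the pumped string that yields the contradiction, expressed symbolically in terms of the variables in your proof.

a^{p+k} b^{3p+3}

Toward a contradiction, assume L is regular with pumping length p.
Take w = a^p b^{3p+3}. Then w ∈ L and |w| = 4p+3 ≥ p.
By the pumping lemma, w = xyz with |xy| ≤ p and |y| ≥ 1.
The first p characters of w are a's, so xy (and hence y) consists only of a's. Write y = a^k, 1 ≤ k ≤ p.
Pump with i = 2: xy^2z = a^{p+k} b^{3p+3}. For this to lie in L we would need 3p+3 = 3(p+k)+3, which forces k = 0. But k ≥ 1, so xy^2z ∉ L.
Contradiction. Therefore L is not regular.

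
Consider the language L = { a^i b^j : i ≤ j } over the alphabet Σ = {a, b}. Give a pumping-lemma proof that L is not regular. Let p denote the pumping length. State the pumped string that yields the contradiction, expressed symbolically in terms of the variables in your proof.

Assume L is regular; let p be its pumping constant.
Choose w = a^p b^p ∈ L, with |w| = 2p ≥ p.
The pumping lemma gives a decomposition w = xyz where |xy| ≤ p and y is nonempty.
Because |xy| ≤ p and w begins with p copies of a, we have y = a^k with 1 ≤ k ≤ p.
Consider xy^2z = a^{p+k} b^p. Since k ≥ 1, the a-count p+k exceeds the b-count p, so i ≤ j fails; thus xy^2z ∉ L.
Contradiction. Therefore L is not regular.

a^{p+k} b^p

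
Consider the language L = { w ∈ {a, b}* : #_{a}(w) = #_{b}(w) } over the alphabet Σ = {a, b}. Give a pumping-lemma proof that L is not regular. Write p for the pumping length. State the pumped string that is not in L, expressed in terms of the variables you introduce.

a^{p+k} b^p

Assume L is regular. Let p be the pumping length given by the pumping lemma.
Choose w = a^p b^p ∈ L with |w| = 2p ≥ p.
By the pumping lemma, w = xyz with |xy| ≤ p and |y| > 0.
Because |xy| ≤ p and w begins with p copies of a, we have y = a^k with 1 ≤ k ≤ p.
Pump with i = 2: xy^2z = a^{p+k} b^p has p+k occurrences of a but only p of b. Since k ≥ 1 the counts differ, so xy^2z ∉ L.
This is a contradiction; hence L is not regular.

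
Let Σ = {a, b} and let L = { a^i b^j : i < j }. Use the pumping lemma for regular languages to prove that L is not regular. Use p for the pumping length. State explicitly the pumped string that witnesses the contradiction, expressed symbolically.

a^{p+k} b^{p+1}

Toward a contradiction, assume L is regular with pumping length p.
Choose w = a^p b^{p+1} ∈ L, with |w| = 2p+1 ≥ p.
Write w = xyz as guaranteed by the lemma, with |xy| ≤ p and y is nonempty.
The first p characters of w are a's, so xy (and hence y) consists only of a's. Write y = a^k, 1 ≤ k ≤ p.
Consider xy^2z = a^{p+k} b^{p+1}. Since k ≥ 1, the a-count p+k is at least p+1, so i < j fails; thus xy^2z ∉ L.
Contradiction. Therefore L is not regular.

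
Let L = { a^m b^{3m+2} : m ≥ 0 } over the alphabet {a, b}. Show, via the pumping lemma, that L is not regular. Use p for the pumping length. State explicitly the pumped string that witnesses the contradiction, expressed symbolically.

a^{p+k} b^{3p+2}

Suppose for contradiction that L is regular, and let p be the pumping length.
Let w = a^p b^{3p+2} ∈ L; note |w| = 4p+2 ≥ p.
By the pumping lemma, w = xyz with |xy| ≤ p and |y| > 0.
Because |xy| ≤ p and w begins with p copies of a, we have y = a^k with 1 ≤ k ≤ p.
Pump with i = 2: xy^2z = a^{p+k} b^{3p+2}. For this to lie in L we would need 3p+2 = 3(p+k)+2, which forces k = 0. But k ≥ 1, so xy^2z ∉ L.
This is a contradiction; hence L is not regular.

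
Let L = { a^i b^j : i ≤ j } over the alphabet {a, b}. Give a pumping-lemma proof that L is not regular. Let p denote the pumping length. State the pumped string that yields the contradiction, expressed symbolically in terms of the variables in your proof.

a^{p+k} b^p

Assume L is regular. Let p be the pumping length given by the pumping lemma.
Choose w = a^p b^p ∈ L, with |w| = 2p ≥ p.
The pumping lemma gives a decomposition w = xyz where |xy| ≤ p and |y| ≥ 1.
Since the first p symbols of w are all a's and |xy| ≤ p, y lies entirely in the leading a-block: y = a^k for some k with 1 ≤ k ≤ p.
Consider xy^2z = a^{p+k} b^p. Since k ≥ 1, the a-count p+k exceeds the b-count p, so i ≤ j fails; thus xy^2z ∉ L.
This is a contradiction; hence L is not regular.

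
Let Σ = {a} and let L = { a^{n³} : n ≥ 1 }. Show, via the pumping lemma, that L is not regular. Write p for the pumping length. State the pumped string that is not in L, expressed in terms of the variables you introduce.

Toward a contradiction, assume L is regular with pumping length p.
Take w = a^{p³} ∈ L with |w| = p³ ≥ p.
The pumping lemma gives a decomposition w = xyz where |xy| ≤ p and y is nonempty.
Then y = a^k for some k with 1 ≤ k ≤ p.
Pump with i = 2: xy^2z = a^{p³+k}. Since 1 ≤ k ≤ p, p³ < p³+k ≤ p³+p < p³+3p²+3p+1 = (p+1)³, so p³+k is not a perfect cube. So xy^2z ∉ L.
This contradicts the pumping lemma, so L is not regular.

a^{p³+k}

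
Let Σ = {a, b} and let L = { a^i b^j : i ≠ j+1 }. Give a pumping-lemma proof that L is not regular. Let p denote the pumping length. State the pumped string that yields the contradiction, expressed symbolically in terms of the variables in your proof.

Assume L is regular. Let p be the pumping length given by the pumping lemma.
Choose w = a^p b^{p+p!-1}. Since p ≠ (p+p!-1)+1 = p+p!, w ∈ L; and |w| ≥ p.
By the pumping lemma, w = xyz with |xy| ≤ p and |y| ≥ 1.
Since the first p symbols of w are all a's and |xy| ≤ p, y lies entirely in the leading a-block: y = a^k for some k with 1 ≤ k ≤ p.
Since 1 ≤ k ≤ p, k divides p!; set t = 1 + p!/k. Then xy^t z has p + (p!/k)·k = p + p! copies of a. Now the a-count is p+p! and (b-count)+1 = (p+p!-1)+1 = p+p!, so i ≠ j+1 fails. So xy^t z = a^{p+p!} b^{p+p!-1} ∉ L.
This contradicts the pumping lemma, so L is not regular.

a^{p+p!} b^{p+p!-1}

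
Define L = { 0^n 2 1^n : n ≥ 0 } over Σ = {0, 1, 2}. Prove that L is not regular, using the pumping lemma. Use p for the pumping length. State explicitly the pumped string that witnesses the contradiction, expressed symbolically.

0^{p+k} 2 1^p

Assume L is regular. Let p be the pumping length given by the pumping lemma.
Take w = 0^p 2 1^p ∈ L with |w| = 2p+1 ≥ p.
The pumping lemma gives a decomposition w = xyz where |xy| ≤ p and |y| > 0.
Because |xy| ≤ p and w begins with p copies of 0, we have y = 0^k with 1 ≤ k ≤ p.
Pump with i = 2: xy^2z = 0^{p+k} 2 1^p, which would require p+k = p. But k ≥ 1, so xy^2z ∉ L.
This contradicts the pumping lemma, so L is not regular.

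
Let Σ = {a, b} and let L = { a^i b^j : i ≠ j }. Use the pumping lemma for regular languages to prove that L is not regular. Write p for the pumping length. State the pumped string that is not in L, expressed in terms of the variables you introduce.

a^{p+p!} b^{p+p!}

Toward a contradiction, assume L is regular with pumping length p.
Choose w = a^p b^{p+p!}. Since p ≠ p+p!, w ∈ L; and |w| ≥ p.
By the pumping lemma, w = xyz with |xy| ≤ p and |y| > 0.
Because |xy| ≤ p and w begins with p copies of a, we have y = a^k with 1 ≤ k ≤ p.
Since 1 ≤ k ≤ p, k divides p!; set t = 1 + p!/k. Then xy^t z has p + (p!/k)·k = p + p! copies of a. Now the a-count equals the b-count, so i ≠ j fails. So xy^t z = a^{p+p!} b^{p+p!} ∉ L.
This is a contradiction; hence L is not regular.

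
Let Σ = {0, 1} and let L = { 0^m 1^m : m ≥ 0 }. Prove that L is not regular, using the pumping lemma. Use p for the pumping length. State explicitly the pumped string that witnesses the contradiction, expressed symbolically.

0^{p+k} 1^p

Assume L is regular; let p be its pumping constant.
Let w = 0^p 1^p ∈ L; note |w| = 2p ≥ p.
Write w = xyz as guaranteed by the lemma, with |xy| ≤ p and |y| ≥ 1.
Since the first p symbols of w are all 0's and |xy| ≤ p, y lies entirely in the leading 0-block: y = 0^k for some k with 1 ≤ k ≤ p.
Pump with i = 2: xy^2z = 0^{p+k} 1^p. For this to lie in L we would need p = p+k, which forces k = 0. But k ≥ 1, so xy^2z ∉ L.
This is a contradiction; hence L is not regular.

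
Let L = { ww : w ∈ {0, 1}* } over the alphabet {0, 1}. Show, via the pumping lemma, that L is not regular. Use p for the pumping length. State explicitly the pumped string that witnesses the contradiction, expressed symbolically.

0^{p+k} 1^p 0^p 1^p

Assume L is regular. Let p be the pumping length given by the pumping lemma.
Take w = 0^p 1^p 0^p 1^p = uu where u = 0^p1^p; then w ∈ L and |w| = 4p ≥ p.
By the pumping lemma, w = xyz with |xy| ≤ p and |y| > 0.
Since the first p symbols of w are all 0's and |xy| ≤ p, y lies entirely in the leading 0-block: y = 0^k for some k with 1 ≤ k ≤ p.
Pump with i = 2: xy^2z = 0^{p+k} 1^p 0^p 1^p, of length 4p+k. Suppose this equals vv. The string starts with 0 and ends with 1, so v does too; thus the boundary between the two copies of v is a 1→0 transition. There is exactly one such transition, at position 2p+k, so |v| = 2p+k and |vv| = 4p+2k ≠ 4p+k since k ≥ 1. So xy^2z ∉ L.
Contradiction. Therefore L is not regular.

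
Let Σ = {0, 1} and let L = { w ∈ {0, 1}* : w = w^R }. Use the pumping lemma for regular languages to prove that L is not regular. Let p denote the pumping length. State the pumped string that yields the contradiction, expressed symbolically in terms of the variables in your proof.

0^{p+k} 1 0^p

Suppose for contradiction that L is regular, and let p be the pumping length.
Take w = 0^p 1 0^p, a palindrome of length 2p+1 ≥ p.
By the pumping lemma, w = xyz with |xy| ≤ p and y is nonempty.
Since the first p symbols of w are all 0's and |xy| ≤ p, y lies entirely in the leading 0-block: y = 0^k for some k with 1 ≤ k ≤ p.
Pump with i = 2: xy^2z = 0^{p+k} 1 0^p. Its reverse is 0^p 1 0^{p+k}, which differs from xy^2z since k ≥ 1. So xy^2z is not a palindrome and xy^2z ∉ L.
Contradiction. Therefore L is not regular.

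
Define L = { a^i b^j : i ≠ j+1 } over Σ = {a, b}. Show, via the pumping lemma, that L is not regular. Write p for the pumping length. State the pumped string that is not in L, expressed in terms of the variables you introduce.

Assume L is regular. Let p be the pumping length given by the pumping lemma.
Choose w = a^p b^{p+p!-1}. Since p ≠ (p+p!-1)+1 = p+p!, w ∈ L; and |w| ≥ p.
By the pumping lemma, w = xyz with |xy| ≤ p and |y| > 0.
Since the first p symbols of w are all a's and |xy| ≤ p, y lies entirely in the leading a-block: y = a^k for some k with 1 ≤ k ≤ p.
Since 1 ≤ k ≤ p, k divides p!; set t = 1 + p!/k. Then xy^t z has p + (p!/k)·k = p + p! copies of a. Now the a-count is p+p! and (b-count)+1 = (p+p!-1)+1 = p+p!, so i ≠ j+1 fails. So xy^t z = a^{p+p!} b^{p+p!-1} ∉ L.
Contradiction. Therefore L is not regular.

a^{p+p!} b^{p+p!-1}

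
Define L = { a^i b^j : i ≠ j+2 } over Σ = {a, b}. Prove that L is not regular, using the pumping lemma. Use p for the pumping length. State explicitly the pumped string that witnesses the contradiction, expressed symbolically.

Suppose for contradiction that L is regular, and let p be the pumping length.
Choose w = a^p b^{p+p!-2}. Since p ≠ (p+p!-2)+2 = p+p!, w ∈ L; and |w| ≥ p.
By the pumping lemma, w = xyz with |xy| ≤ p and |y| > 0.
Because |xy| ≤ p and w begins with p copies of a, we have y = a^k with 1 ≤ k ≤ p.
Since 1 ≤ k ≤ p, k divides p!; set t = 1 + p!/k. Then xy^t z has p + (p!/k)·k = p + p! copies of a. Now the a-count is p+p! and (b-count)+2 = (p+p!-2)+2 = p+p!, so i ≠ j+2 fails. So xy^t z = a^{p+p!} b^{p+p!-2} ∉ L.
Contradiction. Therefore L is not regular.

a^{p+p!} b^{p+p!-2}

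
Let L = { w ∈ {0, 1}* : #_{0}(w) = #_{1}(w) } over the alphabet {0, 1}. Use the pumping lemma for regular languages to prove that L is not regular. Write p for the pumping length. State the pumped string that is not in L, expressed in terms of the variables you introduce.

Toward a contradiction, assume L is regular with pumping length p.
Choose w = 0^p 1^p ∈ L with |w| = 2p ≥ p.
Write w = xyz as guaranteed by the lemma, with |xy| ≤ p and y is nonempty.
Because |xy| ≤ p and w begins with p copies of 0, we have y = 0^k with 1 ≤ k ≤ p.
Pump with i = 2: xy^2z = 0^{p+k} 1^p has p+k occurrences of 0 but only p of 1. Since k ≥ 1 the counts differ, so xy^2z ∉ L.
This contradicts the pumping lemma, so L is not regular.

0^{p+k} 1^p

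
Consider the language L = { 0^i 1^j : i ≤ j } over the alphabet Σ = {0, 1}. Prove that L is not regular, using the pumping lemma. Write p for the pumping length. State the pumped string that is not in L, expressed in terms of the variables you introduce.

0^{p+k} 1^p

Assume L is regular. Let p be the pumping length given by the pumping lemma.
Choose w = 0^p 1^p ∈ L, with |w| = 2p ≥ p.
Write w = xyz as guaranteed by the lemma, with |xy| ≤ p and |y| ≥ 1.
Because |xy| ≤ p and w begins with p copies of 0, we have y = 0^k with 1 ≤ k ≤ p.
Consider xy^2z = 0^{p+k} 1^p. Since k ≥ 1, the 0-count p+k exceeds the 1-count p, so i ≤ j fails; thus xy^2z ∉ L.
This contradicts the pumping lemma, so L is not regular.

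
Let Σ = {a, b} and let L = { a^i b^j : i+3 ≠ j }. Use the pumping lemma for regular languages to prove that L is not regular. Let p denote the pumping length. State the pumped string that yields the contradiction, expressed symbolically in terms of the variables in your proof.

Assume L is regular. Let p be the pumping length given by the pumping lemma.
Choose w = a^p b^{p+p!+3}. Since p ≠ (p+p!+3)-3 = p+p!, w ∈ L; and |w| ≥ p.
By the pumping lemma, w = xyz with |xy| ≤ p and |y| > 0.
Because |xy| ≤ p and w begins with p copies of a, we have y = a^k with 1 ≤ k ≤ p.
Since 1 ≤ k ≤ p, k divides p!; set t = 1 + p!/k. Then xy^t z has p + (p!/k)·k = p + p! copies of a. Now the a-count is p+p! and (b-count)-3 = (p+p!+3)-3 = p+p!, so i+3 ≠ j fails. So xy^t z = a^{p+p!} b^{p+p!+3} ∉ L.
This is a contradiction; hence L is not regular.

a^{p+p!} b^{p+p!+3}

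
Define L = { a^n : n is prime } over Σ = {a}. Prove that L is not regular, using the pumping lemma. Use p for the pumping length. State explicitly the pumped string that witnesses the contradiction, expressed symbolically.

a^{q(1+k)}

Suppose for contradiction that L is regular, and let p be the pumping length.
Let q be a prime with q ≥ p+2 (infinitely many primes exist), and take w = a^q ∈ L with |w| = q ≥ p.
Write w = xyz as guaranteed by the lemma, with |xy| ≤ p and y is nonempty.
Then y = a^k for some k with 1 ≤ k ≤ p.
Since 1 ≤ k ≤ p, |xz| = q-k. Pump with i = q+1: |xy^{q+1}z| = (q-k)+(q+1)k = q+qk = q(1+k), which is composite (both factors ≥ 2). So xy^{q+1}z = a^{q(1+k)} ∉ L.
Contradiction. Therefore L is not regular.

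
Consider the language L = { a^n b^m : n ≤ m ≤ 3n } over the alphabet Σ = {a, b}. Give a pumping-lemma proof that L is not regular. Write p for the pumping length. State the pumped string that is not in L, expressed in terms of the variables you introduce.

a^{p+k} b^p

Suppose for contradiction that L is regular, and let p be the pumping length.
Take w = a^p b^p ∈ L (since p ≤ p ≤ 3p), with |w| = 2p ≥ p.
Write w = xyz as guaranteed by the lemma, with |xy| ≤ p and |y| > 0.
Because |xy| ≤ p and w begins with p copies of a, we have y = a^k with 1 ≤ k ≤ p.
Pump with i = 2: xy^2z = a^{p+k} b^p. Now n = p+k > p = m, so the condition n ≤ m fails. Thus xy^2z ∉ L.
This contradicts the pumping lemma, so L is not regular.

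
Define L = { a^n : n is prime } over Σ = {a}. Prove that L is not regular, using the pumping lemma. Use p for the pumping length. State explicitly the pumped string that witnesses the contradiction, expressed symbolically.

a^{q(1+k)}

Suppose for contradiction that L is regular, and let p be the pumping length.
Let q be a prime with q ≥ p+2 (infinitely many primes exist), and take w = a^q ∈ L with |w| = q ≥ p.
The pumping lemma gives a decomposition w = xyz where |xy| ≤ p and y is nonempty.
Then y = a^k for some k with 1 ≤ k ≤ p.
Since 1 ≤ k ≤ p, |xz| = q-k. Pump with i = q+1: |xy^{q+1}z| = (q-k)+(q+1)k = q+qk = q(1+k), which is composite (both factors ≥ 2). So xy^{q+1}z = a^{q(1+k)} ∉ L.
This is a contradiction; hence L is not regular.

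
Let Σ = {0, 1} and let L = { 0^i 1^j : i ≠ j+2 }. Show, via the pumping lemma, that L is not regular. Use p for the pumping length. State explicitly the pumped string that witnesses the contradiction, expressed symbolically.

0^{p+p!} 1^{p+p!-2}

Assume L is regular; let p be its pumping constant.
Choose w = 0^p 1^{p+p!-2}. Since p ≠ (p+p!-2)+2 = p+p!, w ∈ L; and |w| ≥ p.
Write w = xyz as guaranteed by the lemma, with |xy| ≤ p and |y| > 0.
Since the first p symbols of w are all 0's and |xy| ≤ p, y lies entirely in the leading 0-block: y = 0^k for some k with 1 ≤ k ≤ p.
Since 1 ≤ k ≤ p, k divides p!; set t = 1 + p!/k. Then xy^t z has p + (p!/k)·k = p + p! copies of 0. Now the 0-count is p+p! and (1-count)+2 = (p+p!-2)+2 = p+p!, so i ≠ j+2 fails. So xy^t z = 0^{p+p!} 1^{p+p!-2} ∉ L.
This is a contradiction; hence L is not regular.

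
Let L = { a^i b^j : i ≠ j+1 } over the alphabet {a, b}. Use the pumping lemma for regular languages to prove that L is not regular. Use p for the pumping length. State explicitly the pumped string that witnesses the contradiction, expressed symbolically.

Toward a contradiction, assume L is regular with pumping length p.
Choose w = a^p b^{p+p!-1}. Since p ≠ (p+p!-1)+1 = p+p!, w ∈ L; and |w| ≥ p.
Write w = xyz as guaranteed by the lemma, with |xy| ≤ p and |y| > 0.
Since the first p symbols of w are all a's and |xy| ≤ p, y lies entirely in the leading a-block: y = a^k for some k with 1 ≤ k ≤ p.
Since 1 ≤ k ≤ p, k divides p!; set t = 1 + p!/k. Then xy^t z has p + (p!/k)·k = p + p! copies of a. Now the a-count is p+p! and (b-count)+1 = (p+p!-1)+1 = p+p!, so i ≠ j+1 fails. So xy^t z = a^{p+p!} b^{p+p!-1} ∉ L.
This contradicts the pumping lemma, so L is not regular.

a^{p+p!} b^{p+p!-1}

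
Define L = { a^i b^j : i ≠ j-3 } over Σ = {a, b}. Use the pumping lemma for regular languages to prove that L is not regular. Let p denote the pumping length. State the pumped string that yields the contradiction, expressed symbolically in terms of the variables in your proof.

a^{p+p!} b^{p+p!+3}

Toward a contradiction, assume L is regular with pumping length p.
Choose w = a^p b^{p+p!+3}. Since p ≠ (p+p!+3)-3 = p+p!, w ∈ L; and |w| ≥ p.
Write w = xyz as guaranteed by the lemma, with |xy| ≤ p and y is nonempty.
Since the first p symbols of w are all a's and |xy| ≤ p, y lies entirely in the leading a-block: y = a^k for some k with 1 ≤ k ≤ p.
Since 1 ≤ k ≤ p, k divides p!; set t = 1 + p!/k. Then xy^t z has p + (p!/k)·k = p + p! copies of a. Now the a-count is p+p! and (b-count)-3 = (p+p!+3)-3 = p+p!, so i ≠ j-3 fails. So xy^t z = a^{p+p!} b^{p+p!+3} ∉ L.
This is a contradiction; hence L is not regular.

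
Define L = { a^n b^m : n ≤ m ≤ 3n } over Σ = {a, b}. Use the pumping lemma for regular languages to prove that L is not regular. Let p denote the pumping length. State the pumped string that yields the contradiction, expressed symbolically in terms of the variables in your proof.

a^{p+k} b^p

Assume L is regular. Let p be the pumping length given by the pumping lemma.
Take w = a^p b^p ∈ L (since p ≤ p ≤ 3p), with |w| = 2p ≥ p.
Write w = xyz as guaranteed by the lemma, with |xy| ≤ p and y is nonempty.
Since the first p symbols of w are all a's and |xy| ≤ p, y lies entirely in the leading a-block: y = a^k for some k with 1 ≤ k ≤ p.
Pump with i = 2: xy^2z = a^{p+k} b^p. Now n = p+k > p = m, so the condition n ≤ m fails. Thus xy^2z ∉ L.
Contradiction. Therefore L is not regular.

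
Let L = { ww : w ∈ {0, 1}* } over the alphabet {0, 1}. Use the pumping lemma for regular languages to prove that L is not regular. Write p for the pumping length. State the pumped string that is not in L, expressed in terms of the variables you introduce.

Toward a contradiction, assume L is regular with pumping length p.
Take w = 0^p 1^p 0^p 1^p = uu where u = 0^p1^p; then w ∈ L and |w| = 4p ≥ p.
The pumping lemma gives a decomposition w = xyz where |xy| ≤ p and |y| > 0.
The first p characters of w are 0's, so xy (and hence y) consists only of 0's. Write y = 0^k, 1 ≤ k ≤ p.
Pump with i = 2: xy^2z = 0^{p+k} 1^p 0^p 1^p, of length 4p+k. Suppose this equals vv. The string starts with 0 and ends with 1, so v does too; thus the boundary between the two copies of v is a 1→0 transition. There is exactly one such transition, at position 2p+k, so |v| = 2p+k and |vv| = 4p+2k ≠ 4p+k since k ≥ 1. So xy^2z ∉ L.
Contradiction. Therefore L is not regular.

0^{p+k} 1^p 0^p 1^p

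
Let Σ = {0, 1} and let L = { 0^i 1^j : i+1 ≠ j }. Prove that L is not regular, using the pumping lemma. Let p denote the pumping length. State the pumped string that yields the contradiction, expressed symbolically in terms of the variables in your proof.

0^{p+p!} 1^{p+p!+1}

Suppose for contradiction that L is regular, and let p be the pumping length.
Choose w = 0^p 1^{p+p!+1}. Since p ≠ (p+p!+1)-1 = p+p!, w ∈ L; and |w| ≥ p.
The pumping lemma gives a decomposition w = xyz where |xy| ≤ p and |y| ≥ 1.
The first p characters of w are 0's, so xy (and hence y) consists only of 0's. Write y = 0^k, 1 ≤ k ≤ p.
Since 1 ≤ k ≤ p, k divides p!; set t = 1 + p!/k. Then xy^t z has p + (p!/k)·k = p + p! copies of 0. Now the 0-count is p+p! and (1-count)-1 = (p+p!+1)-1 = p+p!, so i+1 ≠ j fails. So xy^t z = 0^{p+p!} 1^{p+p!+1} ∉ L.
This contradicts the pumping lemma, so L is not regular.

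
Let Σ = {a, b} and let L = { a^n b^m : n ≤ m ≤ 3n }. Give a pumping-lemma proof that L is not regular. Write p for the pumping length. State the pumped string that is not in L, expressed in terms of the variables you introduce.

Suppose for contradiction that L is regular, and let p be the pumping length.
Take w = a^p b^p ∈ L (since p ≤ p ≤ 3p), with |w| = 2p ≥ p.
Write w = xyz as guaranteed by the lemma, with |xy| ≤ p and y is nonempty.
Since the first p symbols of w are all a's and |xy| ≤ p, y lies entirely in the leading a-block: y = a^k for some k with 1 ≤ k ≤ p.
Pump with i = 2: xy^2z = a^{p+k} b^p. Now n = p+k > p = m, so the condition n ≤ m fails. Thus xy^2z ∉ L.
This contradicts the pumping lemma, so L is not regular.

a^{p+k} b^p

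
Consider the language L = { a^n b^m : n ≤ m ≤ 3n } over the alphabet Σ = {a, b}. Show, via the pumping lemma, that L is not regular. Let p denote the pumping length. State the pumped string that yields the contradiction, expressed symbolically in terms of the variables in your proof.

a^{p+k} b^p

Assume L is regular. Let p be the pumping length given by the pumping lemma.
Take w = a^p b^p ∈ L (since p ≤ p ≤ 3p), with |w| = 2p ≥ p.
The pumping lemma gives a decomposition w = xyz where |xy| ≤ p and y is nonempty.
Since the first p symbols of w are all a's and |xy| ≤ p, y lies entirely in the leading a-block: y = a^k for some k with 1 ≤ k ≤ p.
Pump with i = 2: xy^2z = a^{p+k} b^p. Now n = p+k > p = m, so the condition n ≤ m fails. Thus xy^2z ∉ L.
This is a contradiction; hence L is not regular.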